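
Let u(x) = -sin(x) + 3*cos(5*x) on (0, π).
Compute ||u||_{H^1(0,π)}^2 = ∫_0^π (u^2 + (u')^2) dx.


||u||_{H^1(0,π)}^2 = 118*π

u'(x) = -15*sin(5*x) - cos(x).
Expand u² and (u')² and integrate term by term on (0, π), using: for integers n ≥ 1, ∫_0^π sin²(nx) dx = ∫_0^π cos²(nx) dx = π/2; for n ≠ n', ∫_0^π sin(nx)sin(n'x) dx = ∫_0^π cos(nx)cos(n'x) dx = 0; and by product-to-sum, ∫_0^π sin(nx)cos(n'x) dx = ½∫_0^π [sin((n+n')x) + sin((n−n')x)] dx, which is 0 when n+n' is even and 2n/(n²−n'²) when n+n' is odd (it need not vanish on (0, π)).
  u² squared terms: (-1)²·∫sin(x)² dx = 1·π/2 = π/2;  (3)²·∫cos(5x)² dx = 9·π/2 = 9*π/2.
  u² cross terms: 2·(-1)·(3)·∫sin(x)·cos(5x) dx = -6·(0) = 0.
  So ∫_0^π u² dx = π/2 + 9*π/2 + 0 = 5*π.
  (u')² squared terms: (-1)²·∫cos(x)² dx = 1·π/2 = π/2;  (-15)²·∫sin(5x)² dx = 225·π/2 = 225*π/2.
  (u')² cross terms: 2·(-1)·(-15)·∫cos(x)·sin(5x) dx = 30·(0) = 0.
  So ∫_0^π (u')² dx = π/2 + 225*π/2 + 0 = 113*π.
||u||_{H^1}^2 = (5*π) + (113*π) = 118*π.


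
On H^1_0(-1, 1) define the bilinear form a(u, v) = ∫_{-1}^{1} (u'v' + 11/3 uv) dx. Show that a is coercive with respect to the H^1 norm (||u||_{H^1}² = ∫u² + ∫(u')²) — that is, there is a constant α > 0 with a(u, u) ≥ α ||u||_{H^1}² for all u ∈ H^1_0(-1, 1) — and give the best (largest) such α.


α = 1

Coercivity of a(·,·) on H^1_0(-1, 1) means a(u, u) ≥ α ||u||_{H^1}² for every u ∈ H^1_0.
The interval has length L = 2, and Poincaré/coercivity depend only on L. Here a(u, u) = ∫(u')² + (11/3)·∫u².
Here c = 11/3 ≥ 1, so a(u,u) = ∫(u')² + c∫u² ≥ ∫(u')² + ∫u² = ||u||_{H^1}², i.e. α = 1 works. No larger α is possible: a(u,u) ≥ α||u||_{H^1}² means (1−α)∫(u')² ≥ (α−c)∫u², and for the modes u_n = sin(nπ(x−x₀)/L) (x₀ the left endpoint) one has ∫u_n²/∫(u_n')² = (L/(nπ))² → 0, so a(u_n,u_n)/||u_n||_{H^1}² → 1. Hence the optimal constant is α = 1.
Therefore α = 1.


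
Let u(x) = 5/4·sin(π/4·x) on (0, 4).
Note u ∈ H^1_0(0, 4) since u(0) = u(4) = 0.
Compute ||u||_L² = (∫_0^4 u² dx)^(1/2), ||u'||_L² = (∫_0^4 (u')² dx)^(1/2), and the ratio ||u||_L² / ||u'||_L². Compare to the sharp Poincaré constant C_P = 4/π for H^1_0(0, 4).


||u||_L² / ||u'||_L² = 4/π = C_P.

u(x) = 5/4·sin(π/4·x), so u'(x) = 5*π*cos(π*x/4)/16.
Writing u(x) = A·sin(kπx/L) with A = 5/4 and k = 1, use ∫_0^L sin²(kπx/L) dx = L/2 and ∫_0^L cos²(kπx/L) dx = L/2.
u² = 25/16·sin²(π/4·x) and (u')² = 25*π^2/256·cos²(π/4·x), and each of sin², cos² integrates to L/2 = 2 over (0, 4).
∫_0^4 u² dx = 25/8, so ||u||_L² = 5*sqrt(2)/4.
∫_0^4 (u')² dx = 25*π^2/128, so ||u'||_L² = 5*sqrt(2)*π/16.
Ratio ||u||_L² / ||u'||_L² = 4/π.
Sharp Poincaré constant on H^1_0(0, 4) is C_P = L/π = 4/π, achieved by sin(π/4·x).
This is the k = 1 eigenfunction (up to amplitude), so the ratio equals the sharp Poincaré constant exactly.


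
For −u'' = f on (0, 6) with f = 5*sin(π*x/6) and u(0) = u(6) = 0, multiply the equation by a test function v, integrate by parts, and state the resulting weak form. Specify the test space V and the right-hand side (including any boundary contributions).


V = H^1_0(0, 6) (so v(0) = v(6) = 0); weak form: ∫_0^6 u'v' dx = ∫_0^6 (5*sin(π*x/6)) v dx for all v ∈ V.

Multiply both sides by a test function v and integrate from 0 to 6:
  ∫_0^6 −u''(x) v(x) dx = ∫_0^6 f(x) v(x) dx.
Integrate the LHS by parts once:
  ∫_0^6 −u'' v dx = −[u'(x) v(x)]_0^6 + ∫_0^6 u'(x) v'(x) dx.
Thus ∫_0^6 u'(x) v'(x) dx = ∫_0^6 f(x) v(x) dx + [u'(x) v(x)]_0^6.
Choose V so that boundary terms are either known or forced to vanish.
u is Dirichlet: u(0) = u(6) = 0. Let V = H^1_0(0, 6); then v(0) = v(6) = 0, and [u' v]_0^6 = 0.
Weak formulation: find u (satisfying any essential BC) such that ∫_0^6 u'(x) v'(x) dx = ∫_0^6 f v dx for all v ∈ V.
Substituting f(x) = 5*sin(π*x/6), the right-hand side is ∫_0^6 (5*sin(π*x/6)) v dx.


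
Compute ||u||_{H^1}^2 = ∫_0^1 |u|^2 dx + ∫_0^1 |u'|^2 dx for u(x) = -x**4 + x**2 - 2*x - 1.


||u||_{H^1}^2 = 368/45

The H^1 norm (squared) on an interval (0, L) is
  ||u||_{H^1}^2 = ∫_0^L u(x)^2 dx + ∫_0^L u'(x)^2 dx.
Compute u'(x) = -4*x**3 + 2*x - 2.
Then u(x)^2 = x**8 - 2*x**6 + 4*x**5 + 3*x**4 - 4*x**3 + 2*x**2 + 4*x + 1 and u'(x)^2 = 16*x**6 - 16*x**4 + 16*x**3 + 4*x**2 - 8*x + 4.
Integrate each monomial from 0 to 1 using ∫_0^1 c·x^n dx = c·1^(n+1)/(n+1):
  ∫_0^1 u(x)^2 dx = ∫_0^1 (x^8 - 2*x^6 + 4*x^5 + 3*x^4 - 4*x^3 + 2*x^2 + 4*x + 1) dx. Term by term:
    ∫_0^1 x^8 dx = 1/9;  ∫_0^1 -2*x^6 dx = -2/7;  ∫_0^1 4*x^5 dx = 2/3;
    ∫_0^1 3*x^4 dx = 3/5;  ∫_0^1 -4*x^3 dx = -1;  ∫_0^1 2*x^2 dx = 2/3;
    ∫_0^1 4*x dx = 2;  ∫_0^1 1 dx = 1.
  Sum: 1/9 − 2/7 + 2/3 + 3/5 − 1 + 2/3 + 2 + 1 = 1184/315.
  ∫_0^1 u'(x)^2 dx = ∫_0^1 (16*x^6 - 16*x^4 + 16*x^3 + 4*x^2 - 8*x + 4) dx. Term by term:
    ∫_0^1 16*x^6 dx = 16/7;  ∫_0^1 -16*x^4 dx = -16/5;  ∫_0^1 16*x^3 dx = 4;
    ∫_0^1 4*x^2 dx = 4/3;  ∫_0^1 -8*x dx = -4;  ∫_0^1 4 dx = 4.
  Sum: 16/7 − 16/5 + 4 + 4/3 − 4 + 4 = 464/105.
Adding: ||u||_{H^1}^2 = 1184/315 + 464/105 = 368/45.


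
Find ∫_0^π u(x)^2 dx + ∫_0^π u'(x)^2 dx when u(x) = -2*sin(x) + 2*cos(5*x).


||u||_{H^1(0,π)}^2 = 56*π

u'(x) = -10*sin(5*x) - 2*cos(x).
Expand u² and (u')² and integrate term by term on (0, π), using: for integers n ≥ 1, ∫_0^π sin²(nx) dx = ∫_0^π cos²(nx) dx = π/2; for n ≠ n', ∫_0^π sin(nx)sin(n'x) dx = ∫_0^π cos(nx)cos(n'x) dx = 0; and by product-to-sum, ∫_0^π sin(nx)cos(n'x) dx = ½∫_0^π [sin((n+n')x) + sin((n−n')x)] dx, which is 0 when n+n' is even and 2n/(n²−n'²) when n+n' is odd (it need not vanish on (0, π)).
  u² squared terms: (-2)²·∫sin(x)² dx = 4·π/2 = 2*π;  (2)²·∫cos(5x)² dx = 4·π/2 = 2*π.
  u² cross terms: 2·(-2)·(2)·∫sin(x)·cos(5x) dx = -8·(0) = 0.
  So ∫_0^π u² dx = 2*π + 2*π + 0 = 4*π.
  (u')² squared terms: (-10)²·∫sin(5x)² dx = 100·π/2 = 50*π;  (-2)²·∫cos(x)² dx = 4·π/2 = 2*π.
  (u')² cross terms: 2·(-10)·(-2)·∫sin(5x)·cos(x) dx = 40·(0) = 0.
  So ∫_0^π (u')² dx = 50*π + 2*π + 0 = 52*π.
||u||_{H^1}^2 = (4*π) + (52*π) = 56*π.


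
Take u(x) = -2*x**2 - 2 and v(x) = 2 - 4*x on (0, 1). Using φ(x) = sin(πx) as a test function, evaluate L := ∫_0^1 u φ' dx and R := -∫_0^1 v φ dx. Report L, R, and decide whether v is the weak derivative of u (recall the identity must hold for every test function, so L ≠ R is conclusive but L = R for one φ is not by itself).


LHS = 4/π, RHS = 0. No, v is not the weak derivative of u.

u(x) = -2*x**2 - 2, classical derivative u'(x) = -4*x.
φ(x) = sin(πx), so φ'(x) = π*cos(π*x).
Note φ(0) = φ(1) = 0, so the boundary term u·φ vanishes.
LHS = ∫_0^1 u(x) φ'(x) dx = ∫_0^1 (-2*π*x^2*cos(π*x) - 2*π*cos(π*x)) dx. Term by term:
  ∫_0^1 -2*π*cos(π*x) dx = 0;  ∫_0^1 -2*π*x^2*cos(π*x) dx = 4/π.
Sum: 0 + 4/π = 4/π.
So LHS = 4/π.
∫_0^1 v(x) φ(x) dx = ∫_0^1 (-4*x*sin(π*x) + 2*sin(π*x)) dx. Term by term:
  ∫_0^1 2*sin(π*x) dx = 4/π;  ∫_0^1 -4*x*sin(π*x) dx = -4/π.
Sum: 4/π − 4/π = 0.
So RHS = -∫_0^1 v(x) φ(x) dx = 0.
LHS − RHS = 4/π ≠ 0, so the identity fails.
(For a valid weak derivative the identity must hold for EVERY test function, in particular this one. The failure shows v is NOT the weak derivative of u.)
Correct weak derivative would be u'(x) = -4*x.


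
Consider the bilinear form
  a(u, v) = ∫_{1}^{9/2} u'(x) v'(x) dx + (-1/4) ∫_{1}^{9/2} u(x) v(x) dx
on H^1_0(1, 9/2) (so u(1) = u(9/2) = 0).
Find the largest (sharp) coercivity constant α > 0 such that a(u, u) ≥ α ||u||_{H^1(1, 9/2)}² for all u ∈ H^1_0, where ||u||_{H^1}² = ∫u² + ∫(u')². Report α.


α = (-49 + 16*π^2)/(4*(4*π^2 + 49))

Coercivity of a(·,·) on H^1_0(1, 9/2) means a(u, u) ≥ α ||u||_{H^1}² for every u ∈ H^1_0.
The interval has length L = 7/2, and Poincaré/coercivity depend only on L. Here a(u, u) = ∫(u')² + (-1/4)·∫u².
Here c = -1/4 < 0 with |c| < (π/L)² = 4*π^2/49, so coercivity still holds. The condition a(u,u) ≥ α||u||_{H^1}² reads (1−α)∫(u')² ≥ (α−c)∫u². Any admissible α is ≤ 1 (rapidly oscillating u have ∫u²/∫(u')² → 0), and α = 1 would force 0 ≥ (1−c)∫u², impossible since c < 1; so 1−α > 0. By the sharp Poincaré inequality on H^1_0 of an interval of length L, ∫(u')² ≥ (π/L)²∫u² with equality for the first sine mode sin(π(x−x₀)/L) (x₀ the left endpoint), so the inequality holds for all u iff (1−α)(π/L)² ≥ α − c, i.e. α ≤ ((π/L)² + c)/((π/L)² + 1) = (1 + c(L/π)²)/(1 + (L/π)²). (Direct route, valid since c ≤ 0: Poincaré gives c∫u² ≥ c(L/π)²∫(u')², so a(u,u) ≥ (1 + c(L/π)²)∫(u')², while ||u||_{H^1}² ≤ (1 + (L/π)²)∫(u')²; dividing yields the same α.) With (π/L)² = 4*π^2/49 and c = -1/4, the largest admissible constant is α = ((π/L)² + c)/((π/L)² + 1).
Simplifying, α = (-49 + 16*π^2)/(4*(4*π^2 + 49)).


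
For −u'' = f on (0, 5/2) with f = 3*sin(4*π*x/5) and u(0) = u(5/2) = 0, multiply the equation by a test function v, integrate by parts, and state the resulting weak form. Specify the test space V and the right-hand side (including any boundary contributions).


V = H^1_0(0, 5/2) (so v(0) = v(5/2) = 0); weak form: ∫_0^5/2 u'v' dx = ∫_0^5/2 (3*sin(4*π*x/5)) v dx for all v ∈ V.

Multiply both sides by a test function v and integrate from 0 to 5/2:
  ∫_0^5/2 −u''(x) v(x) dx = ∫_0^5/2 f(x) v(x) dx.
Integrate the LHS by parts once:
  ∫_0^5/2 −u'' v dx = −[u'(x) v(x)]_0^5/2 + ∫_0^5/2 u'(x) v'(x) dx.
Thus ∫_0^5/2 u'(x) v'(x) dx = ∫_0^5/2 f(x) v(x) dx + [u'(x) v(x)]_0^5/2.
Choose V so that boundary terms are either known or forced to vanish.
u is Dirichlet: u(0) = u(5/2) = 0. Let V = H^1_0(0, 5/2); then v(0) = v(5/2) = 0, and [u' v]_0^5/2 = 0.
Weak formulation: find u (satisfying any essential BC) such that ∫_0^5/2 u'(x) v'(x) dx = ∫_0^5/2 f v dx for all v ∈ V.
Substituting f(x) = 3*sin(4*π*x/5), the right-hand side is ∫_0^5/2 (3*sin(4*π*x/5)) v dx.


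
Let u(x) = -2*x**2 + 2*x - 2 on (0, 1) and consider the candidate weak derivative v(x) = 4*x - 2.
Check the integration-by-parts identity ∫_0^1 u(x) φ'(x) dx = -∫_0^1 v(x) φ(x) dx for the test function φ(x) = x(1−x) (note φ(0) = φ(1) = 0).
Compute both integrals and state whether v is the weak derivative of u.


LHS = 0, RHS = 0. No, v is not the weak derivative of u.

u(x) = -2*x**2 + 2*x - 2, classical derivative u'(x) = 2 - 4*x.
φ(x) = x(1−x), so φ'(x) = 1 - 2*x.
Note φ(0) = φ(1) = 0, so the boundary term u·φ vanishes.
LHS = ∫_0^1 u(x) φ'(x) dx = ∫_0^1 (4*x^3 - 6*x^2 + 6*x - 2) dx. Term by term:
  ∫_0^1 4*x^3 dx = 1;  ∫_0^1 -6*x^2 dx = -2;  ∫_0^1 6*x dx = 3;
  ∫_0^1 -2 dx = -2.
Sum: 1 − 2 + 3 − 2 = 0.
So LHS = 0.
∫_0^1 v(x) φ(x) dx = ∫_0^1 (-4*x^3 + 6*x^2 - 2*x) dx. Term by term:
  ∫_0^1 -4*x^3 dx = -1;  ∫_0^1 6*x^2 dx = 2;  ∫_0^1 -2*x dx = -1.
Sum: -1 + 2 − 1 = 0.
So RHS = -∫_0^1 v(x) φ(x) dx = 0.
LHS = RHS, so the identity holds for this particular φ. But this is necessary, not sufficient: a weak derivative must satisfy the identity for EVERY test function in C_c^∞(0, 1).
Here u is smooth, so its weak derivative equals its classical derivative u'(x) = 2 - 4*x. Since v(x) = 4*x - 2 ≠ u'(x), v is NOT the weak derivative of u — the agreement for this single φ is a coincidence (the difference v − u' happens to be L²-orthogonal to this φ).


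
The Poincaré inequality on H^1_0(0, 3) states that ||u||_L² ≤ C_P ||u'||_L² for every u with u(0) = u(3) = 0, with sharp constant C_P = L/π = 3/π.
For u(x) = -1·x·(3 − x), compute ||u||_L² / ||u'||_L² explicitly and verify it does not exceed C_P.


||u||_L² / ||u'||_L² = 3*sqrt(10)/10 < C_P = 3/π.

u(x) = -1·x·(3 − x), so u'(x) = 2*x - 3.
u(x) = -1·x·(3 − x) vanishes at x = 0 and x = 3, so u ∈ H^1_0(0, 3). Differentiate via the product rule and integrate the resulting polynomials term by term.
  ∫_0^3 u² dx = ∫_0^3 (x^4 - 6*x^3 + 9*x^2) dx. Term by term:
    ∫_0^3 x^4 dx = 243/5;  ∫_0^3 -6*x^3 dx = -243/2;  ∫_0^3 9*x^2 dx = 81.
  Sum: 243/5 − 243/2 + 81 = 81/10.
  ∫_0^3 (u')² dx = ∫_0^3 (4*x^2 - 12*x + 9) dx. Term by term:
    ∫_0^3 4*x^2 dx = 36;  ∫_0^3 -12*x dx = -54;  ∫_0^3 9 dx = 27.
  Sum: 36 − 54 + 27 = 9.
∫_0^3 u² dx = 81/10, so ||u||_L² = 9*sqrt(10)/10.
∫_0^3 (u')² dx = 9, so ||u'||_L² = 3.
Ratio ||u||_L² / ||u'||_L² = 3*sqrt(10)/10.
Sharp Poincaré constant on H^1_0(0, 3) is C_P = L/π = 3/π, achieved by sin(π/3·x).
A polynomial bump cannot attain the sharp Poincaré constant (only the first sine eigenfunction does), so the ratio is strictly less than C_P, consistent with ||u||_L² ≤ C_P ||u'||_L².


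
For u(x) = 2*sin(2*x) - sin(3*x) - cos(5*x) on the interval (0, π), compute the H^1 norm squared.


||u||_{H^1(0,π)}^2 = 416/21 + 28*π

u'(x) = 5*sin(5*x) + 4*cos(2*x) - 3*cos(3*x).
Expand u² and (u')² and integrate term by term on (0, π), using: for integers n ≥ 1, ∫_0^π sin²(nx) dx = ∫_0^π cos²(nx) dx = π/2; for n ≠ n', ∫_0^π sin(nx)sin(n'x) dx = ∫_0^π cos(nx)cos(n'x) dx = 0; and by product-to-sum, ∫_0^π sin(nx)cos(n'x) dx = ½∫_0^π [sin((n+n')x) + sin((n−n')x)] dx, which is 0 when n+n' is even and 2n/(n²−n'²) when n+n' is odd (it need not vanish on (0, π)).
  u² squared terms: (-1)²·∫cos(5x)² dx = 1·π/2 = π/2;  (-1)²·∫sin(3x)² dx = 1·π/2 = π/2;  (2)²·∫sin(2x)² dx = 4·π/2 = 2*π.
  u² cross terms: 2·(-1)·(-1)·∫cos(5x)·sin(3x) dx = 2·(0) = 0;  2·(-1)·(2)·∫cos(5x)·sin(2x) dx = -4·(-4/21) = 16/21;  2·(-1)·(2)·∫sin(3x)·sin(2x) dx = -4·(0) = 0.
  So ∫_0^π u² dx = π/2 + π/2 + 2*π + 0 + 16/21 + 0 = 16/21 + 3*π.
  (u')² squared terms: (-3)²·∫cos(3x)² dx = 9·π/2 = 9*π/2;  (4)²·∫cos(2x)² dx = 16·π/2 = 8*π;  (5)²·∫sin(5x)² dx = 25·π/2 = 25*π/2.
  (u')² cross terms: 2·(-3)·(4)·∫cos(3x)·cos(2x) dx = -24·(0) = 0;  2·(-3)·(5)·∫cos(3x)·sin(5x) dx = -30·(0) = 0;  2·(4)·(5)·∫cos(2x)·sin(5x) dx = 40·(10/21) = 400/21.
  So ∫_0^π (u')² dx = 9*π/2 + 8*π + 25*π/2 + 0 + 0 + 400/21 = 400/21 + 25*π.
||u||_{H^1}^2 = (16/21 + 3*π) + (400/21 + 25*π) = 416/21 + 28*π.


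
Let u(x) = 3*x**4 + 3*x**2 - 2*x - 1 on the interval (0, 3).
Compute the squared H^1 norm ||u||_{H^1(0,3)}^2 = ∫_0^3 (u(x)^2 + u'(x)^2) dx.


||u||_{H^1}^2 = 2624952/35

The H^1 norm (squared) on an interval (0, L) is
  ||u||_{H^1}^2 = ∫_0^L u(x)^2 dx + ∫_0^L u'(x)^2 dx.
Compute u'(x) = 12*x**3 + 6*x - 2.
Then u(x)^2 = 9*x**8 + 18*x**6 - 12*x**5 + 3*x**4 - 12*x**3 - 2*x**2 + 4*x + 1 and u'(x)^2 = 144*x**6 + 144*x**4 - 48*x**3 + 36*x**2 - 24*x + 4.
Integrate each monomial from 0 to 3 using ∫_0^3 c·x^n dx = c·3^(n+1)/(n+1):
  ∫_0^3 u(x)^2 dx = ∫_0^3 (9*x^8 + 18*x^6 - 12*x^5 + 3*x^4 - 12*x^3 - 2*x^2 + 4*x + 1) dx. Term by term:
    ∫_0^3 9*x^8 dx = 19683;  ∫_0^3 18*x^6 dx = 39366/7;  ∫_0^3 -12*x^5 dx = -1458;
    ∫_0^3 3*x^4 dx = 729/5;  ∫_0^3 -12*x^3 dx = -243;  ∫_0^3 -2*x^2 dx = -18;
    ∫_0^3 4*x dx = 18;  ∫_0^3 1 dx = 3.
  Sum: 19683 + 39366/7 − 1458 + 729/5 − 243 − 18 + 18 + 3 = 831408/35.
  ∫_0^3 u'(x)^2 dx = ∫_0^3 (144*x^6 + 144*x^4 - 48*x^3 + 36*x^2 - 24*x + 4) dx. Term by term:
    ∫_0^3 144*x^6 dx = 314928/7;  ∫_0^3 144*x^4 dx = 34992/5;  ∫_0^3 -48*x^3 dx = -972;
    ∫_0^3 36*x^2 dx = 324;  ∫_0^3 -24*x dx = -108;  ∫_0^3 4 dx = 12.
  Sum: 314928/7 + 34992/5 − 972 + 324 − 108 + 12 = 1793544/35.
Adding: ||u||_{H^1}^2 = 831408/35 + 1793544/35 = 2624952/35.


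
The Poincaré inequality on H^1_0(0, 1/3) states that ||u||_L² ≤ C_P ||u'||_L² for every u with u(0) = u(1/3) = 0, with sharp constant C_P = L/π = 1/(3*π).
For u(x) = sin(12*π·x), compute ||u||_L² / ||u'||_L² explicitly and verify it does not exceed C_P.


||u||_L² / ||u'||_L² = 1/(12*π) < C_P = 1/(3*π).

u(x) = sin(12*π·x), so u'(x) = 12*π*cos(12*π*x).
Writing u(x) = A·sin(kπx/L) with A = 1 and k = 4, use ∫_0^L sin²(kπx/L) dx = L/2 and ∫_0^L cos²(kπx/L) dx = L/2.
u² = 1·sin²(12*π·x) and (u')² = 144*π^2·cos²(12*π·x), and each of sin², cos² integrates to L/2 = 1/6 over (0, 1/3).
∫_0^1/3 u² dx = 1/6, so ||u||_L² = sqrt(6)/6.
∫_0^1/3 (u')² dx = 24*π^2, so ||u'||_L² = 2*sqrt(6)*π.
Ratio ||u||_L² / ||u'||_L² = 1/(12*π).
Sharp Poincaré constant on H^1_0(0, 1/3) is C_P = L/π = 1/(3*π), achieved by sin(3*π·x).
This is the k = 4 harmonic; the ratio L/(kπ) is strictly less than C_P = L/π, consistent with the sharp inequality ||u||_L² ≤ C_P ||u'||_L².


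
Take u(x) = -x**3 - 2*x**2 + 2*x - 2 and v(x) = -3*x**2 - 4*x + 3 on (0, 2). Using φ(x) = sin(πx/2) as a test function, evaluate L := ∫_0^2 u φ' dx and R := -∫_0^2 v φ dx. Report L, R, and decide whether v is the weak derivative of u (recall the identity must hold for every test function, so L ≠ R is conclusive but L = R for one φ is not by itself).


LHS = -96/π^3 + 32/π, RHS = -96/π^3 + 28/π. No, v is not the weak derivative of u.

u(x) = -x**3 - 2*x**2 + 2*x - 2, classical derivative u'(x) = -3*x**2 - 4*x + 2.
φ(x) = sin(πx/2), so φ'(x) = π*cos(π*x/2)/2.
Note φ(0) = φ(2) = 0, so the boundary term u·φ vanishes.
LHS = ∫_0^2 u(x) φ'(x) dx = ∫_0^2 (-π*x^3*cos(π*x/2)/2 - π*x^2*cos(π*x/2) + π*x*cos(π*x/2) - π*cos(π*x/2)) dx. Term by term:
  ∫_0^2 -π*cos(π*x/2) dx = 0;  ∫_0^2 π*x*cos(π*x/2) dx = -8/π;  ∫_0^2 -π*x^2*cos(π*x/2) dx = 16/π;
  ∫_0^2 -π*x^3*cos(π*x/2)/2 dx = -96/π^3 + 24/π.
Sum: 0 − 8/π + 16/π + -96/π^3 + 24/π = -96/π^3 + 32/π.
So LHS = -96/π^3 + 32/π.
∫_0^2 v(x) φ(x) dx = ∫_0^2 (-3*x^2*sin(π*x/2) - 4*x*sin(π*x/2) + 3*sin(π*x/2)) dx. Term by term:
  ∫_0^2 3*sin(π*x/2) dx = 12/π;  ∫_0^2 -4*x*sin(π*x/2) dx = -16/π;  ∫_0^2 -3*x^2*sin(π*x/2) dx = -24/π + 96/π^3.
Sum: 12/π − 16/π + -24/π + 96/π^3 = -28/π + 96/π^3.
So RHS = -∫_0^2 v(x) φ(x) dx = -96/π^3 + 28/π.
LHS − RHS = 4/π ≠ 0, so the identity fails.
(For a valid weak derivative the identity must hold for EVERY test function, in particular this one. The failure shows v is NOT the weak derivative of u.)
Correct weak derivative would be u'(x) = -3*x**2 - 4*x + 2.


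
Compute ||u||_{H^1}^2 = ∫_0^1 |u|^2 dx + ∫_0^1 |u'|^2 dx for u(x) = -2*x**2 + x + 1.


||u||_{H^1}^2 = 47/15

The H^1 norm (squared) on an interval (0, L) is
  ||u||_{H^1}^2 = ∫_0^L u(x)^2 dx + ∫_0^L u'(x)^2 dx.
Compute u'(x) = 1 - 4*x.
Then u(x)^2 = 4*x**4 - 4*x**3 - 3*x**2 + 2*x + 1 and u'(x)^2 = 16*x**2 - 8*x + 1.
Integrate each monomial from 0 to 1 using ∫_0^1 c·x^n dx = c·1^(n+1)/(n+1):
  ∫_0^1 u(x)^2 dx = ∫_0^1 (4*x^4 - 4*x^3 - 3*x^2 + 2*x + 1) dx. Term by term:
    ∫_0^1 4*x^4 dx = 4/5;  ∫_0^1 -4*x^3 dx = -1;  ∫_0^1 -3*x^2 dx = -1;
    ∫_0^1 2*x dx = 1;  ∫_0^1 1 dx = 1.
  Sum: 4/5 − 1 − 1 + 1 + 1 = 4/5.
  ∫_0^1 u'(x)^2 dx = ∫_0^1 (16*x^2 - 8*x + 1) dx. Term by term:
    ∫_0^1 16*x^2 dx = 16/3;  ∫_0^1 -8*x dx = -4;  ∫_0^1 1 dx = 1.
  Sum: 16/3 − 4 + 1 = 7/3.
Adding: ||u||_{H^1}^2 = 4/5 + 7/3 = 47/15.


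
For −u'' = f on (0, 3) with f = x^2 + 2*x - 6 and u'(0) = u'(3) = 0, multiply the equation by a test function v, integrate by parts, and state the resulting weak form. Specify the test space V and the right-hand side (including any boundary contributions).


V = H^1(0, 3) (no boundary constraint on v; u is determined up to an additive constant); weak form: ∫_0^3 u'v' dx = ∫_0^3 (x^2 + 2*x - 6) v dx for all v ∈ V.

Multiply both sides by a test function v and integrate from 0 to 3:
  ∫_0^3 −u''(x) v(x) dx = ∫_0^3 f(x) v(x) dx.
Integrate the LHS by parts once:
  ∫_0^3 −u'' v dx = −[u'(x) v(x)]_0^3 + ∫_0^3 u'(x) v'(x) dx.
Thus ∫_0^3 u'(x) v'(x) dx = ∫_0^3 f(x) v(x) dx + [u'(x) v(x)]_0^3.
Choose V so that boundary terms are either known or forced to vanish.
u has homogeneous Neumann: u'(0) = u'(3) = 0. So [u' v]_0^3 = 0·v(3) − 0·v(0) = 0 for any v; take V = H^1(0, 3).
Weak formulation: find u (satisfying any essential BC) such that ∫_0^3 u'(x) v'(x) dx = ∫_0^3 f v dx for all v ∈ V (homogeneous Neumann, so boundary terms vanish).
Substituting f(x) = x^2 + 2*x - 6, the right-hand side is ∫_0^3 (x^2 + 2*x - 6) v dx.
Compatibility check (pure Neumann): taking v ≡ 1 ∈ V gives 0 = ∫_0^3 f dx + (0) − (0), i.e. ∫_0^3 f dx must equal u'(0) − u'(3) = 0. Indeed ∫_0^3 (x^2 + 2*x - 6) dx = 0, so the data are compatible. The solution is then unique only up to an additive constant (fix it e.g. by requiring ∫_0^3 u dx = 0).


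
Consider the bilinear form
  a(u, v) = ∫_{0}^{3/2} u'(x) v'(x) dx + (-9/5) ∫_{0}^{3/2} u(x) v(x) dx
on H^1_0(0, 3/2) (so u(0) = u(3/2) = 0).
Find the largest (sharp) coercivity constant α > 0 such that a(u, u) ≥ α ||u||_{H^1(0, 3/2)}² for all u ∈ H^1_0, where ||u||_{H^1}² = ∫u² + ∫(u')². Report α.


α = (-81 + 20*π^2)/(5*(9 + 4*π^2))

Coercivity of a(·,·) on H^1_0(0, 3/2) means a(u, u) ≥ α ||u||_{H^1}² for every u ∈ H^1_0.
The interval has length L = 3/2, and Poincaré/coercivity depend only on L. Here a(u, u) = ∫(u')² + (-9/5)·∫u².
Here c = -9/5 < 0 with |c| < (π/L)² = 4*π^2/9, so coercivity still holds. The condition a(u,u) ≥ α||u||_{H^1}² reads (1−α)∫(u')² ≥ (α−c)∫u². Any admissible α is ≤ 1 (rapidly oscillating u have ∫u²/∫(u')² → 0), and α = 1 would force 0 ≥ (1−c)∫u², impossible since c < 1; so 1−α > 0. By the sharp Poincaré inequality on H^1_0 of an interval of length L, ∫(u')² ≥ (π/L)²∫u² with equality for the first sine mode sin(π(x−x₀)/L) (x₀ the left endpoint), so the inequality holds for all u iff (1−α)(π/L)² ≥ α − c, i.e. α ≤ ((π/L)² + c)/((π/L)² + 1) = (1 + c(L/π)²)/(1 + (L/π)²). (Direct route, valid since c ≤ 0: Poincaré gives c∫u² ≥ c(L/π)²∫(u')², so a(u,u) ≥ (1 + c(L/π)²)∫(u')², while ||u||_{H^1}² ≤ (1 + (L/π)²)∫(u')²; dividing yields the same α.) With (π/L)² = 4*π^2/9 and c = -9/5, the largest admissible constant is α = ((π/L)² + c)/((π/L)² + 1).
Simplifying, α = (-81 + 20*π^2)/(5*(9 + 4*π^2)).


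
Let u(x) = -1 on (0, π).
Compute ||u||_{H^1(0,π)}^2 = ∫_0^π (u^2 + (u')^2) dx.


||u||_{H^1(0,π)}^2 = π

u'(x) = 0.
Expand u² and (u')² and integrate term by term on (0, π), using: for integers n ≥ 1, ∫_0^π sin²(nx) dx = ∫_0^π cos²(nx) dx = π/2; for n ≠ n', ∫_0^π sin(nx)sin(n'x) dx = ∫_0^π cos(nx)cos(n'x) dx = 0; and by product-to-sum, ∫_0^π sin(nx)cos(n'x) dx = ½∫_0^π [sin((n+n')x) + sin((n−n')x)] dx, which is 0 when n+n' is even and 2n/(n²−n'²) when n+n' is odd (it need not vanish on (0, π)). For the constant mode: ∫_0^π 1 dx = π, ∫_0^π cos(nx) dx = 0, ∫_0^π sin(nx) dx = (1−(−1)^n)/n.
  u² squared terms: (-1)²·∫1 dx = 1·π = π.
  So ∫_0^π u² dx = π.
  u' ≡ 0, so ∫_0^π (u')² dx = 0.
||u||_{H^1}^2 = (π) + (0) = π.


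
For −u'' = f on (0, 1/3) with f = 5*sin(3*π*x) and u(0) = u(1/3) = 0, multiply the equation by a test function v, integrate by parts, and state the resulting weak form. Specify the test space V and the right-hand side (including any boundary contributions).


V = H^1_0(0, 1/3) (so v(0) = v(1/3) = 0); weak form: ∫_0^1/3 u'v' dx = ∫_0^1/3 (5*sin(3*π*x)) v dx for all v ∈ V.

Multiply both sides by a test function v and integrate from 0 to 1/3:
  ∫_0^1/3 −u''(x) v(x) dx = ∫_0^1/3 f(x) v(x) dx.
Integrate the LHS by parts once:
  ∫_0^1/3 −u'' v dx = −[u'(x) v(x)]_0^1/3 + ∫_0^1/3 u'(x) v'(x) dx.
Thus ∫_0^1/3 u'(x) v'(x) dx = ∫_0^1/3 f(x) v(x) dx + [u'(x) v(x)]_0^1/3.
Choose V so that boundary terms are either known or forced to vanish.
u is Dirichlet: u(0) = u(1/3) = 0. Let V = H^1_0(0, 1/3); then v(0) = v(1/3) = 0, and [u' v]_0^1/3 = 0.
Weak formulation: find u (satisfying any essential BC) such that ∫_0^1/3 u'(x) v'(x) dx = ∫_0^1/3 f v dx for all v ∈ V.
Substituting f(x) = 5*sin(3*π*x), the right-hand side is ∫_0^1/3 (5*sin(3*π*x)) v dx.


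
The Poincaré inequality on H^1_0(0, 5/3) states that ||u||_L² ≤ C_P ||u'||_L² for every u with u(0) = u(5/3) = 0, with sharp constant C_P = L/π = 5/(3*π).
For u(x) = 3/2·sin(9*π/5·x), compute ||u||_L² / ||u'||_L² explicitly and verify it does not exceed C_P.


||u||_L² / ||u'||_L² = 5/(9*π) < C_P = 5/(3*π).

u(x) = 3/2·sin(9*π/5·x), so u'(x) = 27*π*cos(9*π*x/5)/10.
Writing u(x) = A·sin(kπx/L) with A = 3/2 and k = 3, use ∫_0^L sin²(kπx/L) dx = L/2 and ∫_0^L cos²(kπx/L) dx = L/2.
u² = 9/4·sin²(9*π/5·x) and (u')² = 729*π^2/100·cos²(9*π/5·x), and each of sin², cos² integrates to L/2 = 5/6 over (0, 5/3).
∫_0^5/3 u² dx = 15/8, so ||u||_L² = sqrt(30)/4.
∫_0^5/3 (u')² dx = 243*π^2/40, so ||u'||_L² = 9*sqrt(30)*π/20.
Ratio ||u||_L² / ||u'||_L² = 5/(9*π).
Sharp Poincaré constant on H^1_0(0, 5/3) is C_P = L/π = 5/(3*π), achieved by sin(3*π/5·x).
This is the k = 3 harmonic; the ratio L/(kπ) is strictly less than C_P = L/π, consistent with the sharp inequality ||u||_L² ≤ C_P ||u'||_L².


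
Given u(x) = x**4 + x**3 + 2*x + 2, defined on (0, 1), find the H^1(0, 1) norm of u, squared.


||u||_{H^1}^2 = 41819/1260

The H^1 norm (squared) on an interval (0, L) is
  ||u||_{H^1}^2 = ∫_0^L u(x)^2 dx + ∫_0^L u'(x)^2 dx.
Compute u'(x) = 4*x**3 + 3*x**2 + 2.
Then u(x)^2 = x**8 + 2*x**7 + x**6 + 4*x**5 + 8*x**4 + 4*x**3 + 4*x**2 + 8*x + 4 and u'(x)^2 = 16*x**6 + 24*x**5 + 9*x**4 + 16*x**3 + 12*x**2 + 4.
Integrate each monomial from 0 to 1 using ∫_0^1 c·x^n dx = c·1^(n+1)/(n+1):
  ∫_0^1 u(x)^2 dx = ∫_0^1 (x^8 + 2*x^7 + x^6 + 4*x^5 + 8*x^4 + 4*x^3 + 4*x^2 + 8*x + 4) dx. Term by term:
    ∫_0^1 x^8 dx = 1/9;  ∫_0^1 2*x^7 dx = 1/4;  ∫_0^1 x^6 dx = 1/7;
    ∫_0^1 4*x^5 dx = 2/3;  ∫_0^1 8*x^4 dx = 8/5;  ∫_0^1 4*x^3 dx = 1;
    ∫_0^1 4*x^2 dx = 4/3;  ∫_0^1 8*x dx = 4;  ∫_0^1 4 dx = 4.
  Sum: 1/9 + 1/4 + 1/7 + 2/3 + 8/5 + 1 + 4/3 + 4 + 4 = 16511/1260.
  ∫_0^1 u'(x)^2 dx = ∫_0^1 (16*x^6 + 24*x^5 + 9*x^4 + 16*x^3 + 12*x^2 + 4) dx. Term by term:
    ∫_0^1 16*x^6 dx = 16/7;  ∫_0^1 24*x^5 dx = 4;  ∫_0^1 9*x^4 dx = 9/5;
    ∫_0^1 16*x^3 dx = 4;  ∫_0^1 12*x^2 dx = 4;  ∫_0^1 4 dx = 4.
  Sum: 16/7 + 4 + 9/5 + 4 + 4 + 4 = 703/35.
Adding: ||u||_{H^1}^2 = 16511/1260 + 703/35 = 41819/1260.


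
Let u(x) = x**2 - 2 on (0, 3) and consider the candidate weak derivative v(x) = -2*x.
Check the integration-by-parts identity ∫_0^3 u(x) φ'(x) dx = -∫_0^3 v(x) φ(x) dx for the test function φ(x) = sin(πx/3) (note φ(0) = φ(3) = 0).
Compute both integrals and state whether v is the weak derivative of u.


LHS = -18/π, RHS = 18/π. No, v is not the weak derivative of u.

u(x) = x**2 - 2, classical derivative u'(x) = 2*x.
φ(x) = sin(πx/3), so φ'(x) = π*cos(π*x/3)/3.
Note φ(0) = φ(3) = 0, so the boundary term u·φ vanishes.
LHS = ∫_0^3 u(x) φ'(x) dx = ∫_0^3 (π*x^2*cos(π*x/3)/3 - 2*π*cos(π*x/3)/3) dx. Term by term:
  ∫_0^3 -2*π*cos(π*x/3)/3 dx = 0;  ∫_0^3 π*x^2*cos(π*x/3)/3 dx = -18/π.
Sum: 0 − 18/π = -18/π.
So LHS = -18/π.
∫_0^3 v(x) φ(x) dx = ∫_0^3 (-2*x*sin(π*x/3)) dx. Term by term:
  ∫_0^3 -2*x*sin(π*x/3) dx = -18/π.
So RHS = -∫_0^3 v(x) φ(x) dx = 18/π.
LHS − RHS = -36/π ≠ 0, so the identity fails.
(For a valid weak derivative the identity must hold for EVERY test function, in particular this one. The failure shows v is NOT the weak derivative of u.)
Correct weak derivative would be u'(x) = 2*x.


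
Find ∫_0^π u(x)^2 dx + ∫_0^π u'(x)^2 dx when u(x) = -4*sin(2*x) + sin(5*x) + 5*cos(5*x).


||u||_{H^1(0,π)}^2 = 4160/21 + 378*π

u'(x) = -25*sin(5*x) - 8*cos(2*x) + 5*cos(5*x).
Expand u² and (u')² and integrate term by term on (0, π), using: for integers n ≥ 1, ∫_0^π sin²(nx) dx = ∫_0^π cos²(nx) dx = π/2; for n ≠ n', ∫_0^π sin(nx)sin(n'x) dx = ∫_0^π cos(nx)cos(n'x) dx = 0; and by product-to-sum, ∫_0^π sin(nx)cos(n'x) dx = ½∫_0^π [sin((n+n')x) + sin((n−n')x)] dx, which is 0 when n+n' is even and 2n/(n²−n'²) when n+n' is odd (it need not vanish on (0, π)).
  u² squared terms: (-4)²·∫sin(2x)² dx = 16·π/2 = 8*π;  (5)²·∫cos(5x)² dx = 25·π/2 = 25*π/2;  (1)²·∫sin(5x)² dx = 1·π/2 = π/2.
  u² cross terms: 2·(-4)·(5)·∫sin(2x)·cos(5x) dx = -40·(-4/21) = 160/21;  2·(-4)·(1)·∫sin(2x)·sin(5x) dx = -8·(0) = 0;  2·(5)·(1)·∫cos(5x)·sin(5x) dx = 10·(0) = 0.
  So ∫_0^π u² dx = 8*π + 25*π/2 + π/2 + 160/21 + 0 + 0 = 160/21 + 21*π.
  (u')² squared terms: (-25)²·∫sin(5x)² dx = 625·π/2 = 625*π/2;  (-8)²·∫cos(2x)² dx = 64·π/2 = 32*π;  (5)²·∫cos(5x)² dx = 25·π/2 = 25*π/2.
  (u')² cross terms: 2·(-25)·(-8)·∫sin(5x)·cos(2x) dx = 400·(10/21) = 4000/21;  2·(-25)·(5)·∫sin(5x)·cos(5x) dx = -250·(0) = 0;  2·(-8)·(5)·∫cos(2x)·cos(5x) dx = -80·(0) = 0.
  So ∫_0^π (u')² dx = 625*π/2 + 32*π + 25*π/2 + 4000/21 + 0 + 0 = 4000/21 + 357*π.
||u||_{H^1}^2 = (160/21 + 21*π) + (4000/21 + 357*π) = 4160/21 + 378*π.


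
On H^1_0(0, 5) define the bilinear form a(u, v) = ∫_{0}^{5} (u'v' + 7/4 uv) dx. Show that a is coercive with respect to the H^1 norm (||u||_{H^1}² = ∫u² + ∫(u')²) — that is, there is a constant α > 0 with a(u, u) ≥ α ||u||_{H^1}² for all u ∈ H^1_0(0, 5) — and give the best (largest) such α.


α = 1

Coercivity of a(·,·) on H^1_0(0, 5) means a(u, u) ≥ α ||u||_{H^1}² for every u ∈ H^1_0.
The interval has length L = 5, and Poincaré/coercivity depend only on L. Here a(u, u) = ∫(u')² + (7/4)·∫u².
Here c = 7/4 ≥ 1, so a(u,u) = ∫(u')² + c∫u² ≥ ∫(u')² + ∫u² = ||u||_{H^1}², i.e. α = 1 works. No larger α is possible: a(u,u) ≥ α||u||_{H^1}² means (1−α)∫(u')² ≥ (α−c)∫u², and for the modes u_n = sin(nπ(x−x₀)/L) (x₀ the left endpoint) one has ∫u_n²/∫(u_n')² = (L/(nπ))² → 0, so a(u_n,u_n)/||u_n||_{H^1}² → 1. Hence the optimal constant is α = 1.
Therefore α = 1.


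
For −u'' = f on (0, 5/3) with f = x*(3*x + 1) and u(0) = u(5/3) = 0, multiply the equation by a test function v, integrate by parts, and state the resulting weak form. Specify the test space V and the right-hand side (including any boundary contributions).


V = H^1_0(0, 5/3) (so v(0) = v(5/3) = 0); weak form: ∫_0^5/3 u'v' dx = ∫_0^5/3 (x*(3*x + 1)) v dx for all v ∈ V.

Multiply both sides by a test function v and integrate from 0 to 5/3:
  ∫_0^5/3 −u''(x) v(x) dx = ∫_0^5/3 f(x) v(x) dx.
Integrate the LHS by parts once:
  ∫_0^5/3 −u'' v dx = −[u'(x) v(x)]_0^5/3 + ∫_0^5/3 u'(x) v'(x) dx.
Thus ∫_0^5/3 u'(x) v'(x) dx = ∫_0^5/3 f(x) v(x) dx + [u'(x) v(x)]_0^5/3.
Choose V so that boundary terms are either known or forced to vanish.
u is Dirichlet: u(0) = u(5/3) = 0. Let V = H^1_0(0, 5/3); then v(0) = v(5/3) = 0, and [u' v]_0^5/3 = 0.
Weak formulation: find u (satisfying any essential BC) such that ∫_0^5/3 u'(x) v'(x) dx = ∫_0^5/3 f v dx for all v ∈ V.
Substituting f(x) = x*(3*x + 1), the right-hand side is ∫_0^5/3 (x*(3*x + 1)) v dx.


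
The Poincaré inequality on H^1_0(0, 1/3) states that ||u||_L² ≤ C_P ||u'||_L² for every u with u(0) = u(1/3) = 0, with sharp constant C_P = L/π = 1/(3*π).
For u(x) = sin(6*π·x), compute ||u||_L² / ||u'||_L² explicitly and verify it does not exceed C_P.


||u||_L² / ||u'||_L² = 1/(6*π) < C_P = 1/(3*π).

u(x) = sin(6*π·x), so u'(x) = 6*π*cos(6*π*x).
Writing u(x) = A·sin(kπx/L) with A = 1 and k = 2, use ∫_0^L sin²(kπx/L) dx = L/2 and ∫_0^L cos²(kπx/L) dx = L/2.
u² = 1·sin²(6*π·x) and (u')² = 36*π^2·cos²(6*π·x), and each of sin², cos² integrates to L/2 = 1/6 over (0, 1/3).
∫_0^1/3 u² dx = 1/6, so ||u||_L² = sqrt(6)/6.
∫_0^1/3 (u')² dx = 6*π^2, so ||u'||_L² = sqrt(6)*π.
Ratio ||u||_L² / ||u'||_L² = 1/(6*π).
Sharp Poincaré constant on H^1_0(0, 1/3) is C_P = L/π = 1/(3*π), achieved by sin(3*π·x).
This is the k = 2 harmonic; the ratio L/(kπ) is strictly less than C_P = L/π, consistent with the sharp inequality ||u||_L² ≤ C_P ||u'||_L².


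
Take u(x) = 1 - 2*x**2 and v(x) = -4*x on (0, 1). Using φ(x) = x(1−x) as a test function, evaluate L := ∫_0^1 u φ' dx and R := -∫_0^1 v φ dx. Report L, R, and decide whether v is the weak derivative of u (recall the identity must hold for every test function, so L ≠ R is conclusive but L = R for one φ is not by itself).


LHS = 1/3, RHS = 1/3. Yes, v = u' weakly.

u(x) = 1 - 2*x**2, classical derivative u'(x) = -4*x.
φ(x) = x(1−x), so φ'(x) = 1 - 2*x.
Note φ(0) = φ(1) = 0, so the boundary term u·φ vanishes.
LHS = ∫_0^1 u(x) φ'(x) dx = ∫_0^1 (4*x^3 - 2*x^2 - 2*x + 1) dx. Term by term:
  ∫_0^1 4*x^3 dx = 1;  ∫_0^1 -2*x^2 dx = -2/3;  ∫_0^1 -2*x dx = -1;
  ∫_0^1 1 dx = 1.
Sum: 1 − 2/3 − 1 + 1 = 1/3.
So LHS = 1/3.
∫_0^1 v(x) φ(x) dx = ∫_0^1 (4*x^3 - 4*x^2) dx. Term by term:
  ∫_0^1 4*x^3 dx = 1;  ∫_0^1 -4*x^2 dx = -4/3.
Sum: 1 − 4/3 = -1/3.
So RHS = -∫_0^1 v(x) φ(x) dx = 1/3.
LHS = RHS, so the identity holds for this test φ.
Moreover u is smooth here and v(x) = u'(x) = -4*x pointwise, so the identity holds for every test function. Hence v is the weak derivative of u.


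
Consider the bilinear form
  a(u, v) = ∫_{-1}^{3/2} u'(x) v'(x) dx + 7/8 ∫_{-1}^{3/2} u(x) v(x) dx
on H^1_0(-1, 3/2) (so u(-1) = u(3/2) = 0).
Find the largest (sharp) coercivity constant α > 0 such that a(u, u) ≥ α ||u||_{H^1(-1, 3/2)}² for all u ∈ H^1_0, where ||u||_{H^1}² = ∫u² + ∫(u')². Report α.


α = (175 + 32*π^2)/(8*(25 + 4*π^2))

Coercivity of a(·,·) on H^1_0(-1, 3/2) means a(u, u) ≥ α ||u||_{H^1}² for every u ∈ H^1_0.
The interval has length L = 5/2, and Poincaré/coercivity depend only on L. Here a(u, u) = ∫(u')² + (7/8)·∫u².
Here 0 < c = 7/8 < 1. The condition a(u,u) ≥ α||u||_{H^1}² reads (1−α)∫(u')² ≥ (α−c)∫u². Any admissible α is ≤ 1 (rapidly oscillating u have ∫u²/∫(u')² → 0), and α = 1 would force 0 ≥ (1−c)∫u², impossible since c < 1; so 1−α > 0. By the sharp Poincaré inequality on H^1_0 of an interval of length L, ∫(u')² ≥ (π/L)²∫u² with equality for the first sine mode sin(π(x−x₀)/L) (x₀ the left endpoint), so the inequality holds for all u iff (1−α)(π/L)² ≥ α − c, i.e. α ≤ ((π/L)² + c)/((π/L)² + 1) = (1 + c(L/π)²)/(1 + (L/π)²). With (π/L)² = 4*π^2/25 and c = 7/8, the largest admissible constant is α = ((π/L)² + c)/((π/L)² + 1).
Simplifying, α = (175 + 32*π^2)/(8*(25 + 4*π^2)).


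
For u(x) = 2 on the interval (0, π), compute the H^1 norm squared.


||u||_{H^1(0,π)}^2 = 4*π

u'(x) = 0.
Expand u² and (u')² and integrate term by term on (0, π), using: for integers n ≥ 1, ∫_0^π sin²(nx) dx = ∫_0^π cos²(nx) dx = π/2; for n ≠ n', ∫_0^π sin(nx)sin(n'x) dx = ∫_0^π cos(nx)cos(n'x) dx = 0; and by product-to-sum, ∫_0^π sin(nx)cos(n'x) dx = ½∫_0^π [sin((n+n')x) + sin((n−n')x)] dx, which is 0 when n+n' is even and 2n/(n²−n'²) when n+n' is odd (it need not vanish on (0, π)). For the constant mode: ∫_0^π 1 dx = π, ∫_0^π cos(nx) dx = 0, ∫_0^π sin(nx) dx = (1−(−1)^n)/n.
  u² squared terms: (2)²·∫1 dx = 4·π = 4*π.
  So ∫_0^π u² dx = 4*π.
  u' ≡ 0, so ∫_0^π (u')² dx = 0.
||u||_{H^1}^2 = (4*π) + (0) = 4*π.


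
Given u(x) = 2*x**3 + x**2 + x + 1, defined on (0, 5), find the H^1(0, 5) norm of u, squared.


||u||_{H^1}^2 = 3622445/42

The H^1 norm (squared) on an interval (0, L) is
  ||u||_{H^1}^2 = ∫_0^L u(x)^2 dx + ∫_0^L u'(x)^2 dx.
Compute u'(x) = 6*x**2 + 2*x + 1.
Then u(x)^2 = 4*x**6 + 4*x**5 + 5*x**4 + 6*x**3 + 3*x**2 + 2*x + 1 and u'(x)^2 = 36*x**4 + 24*x**3 + 16*x**2 + 4*x + 1.
Integrate each monomial from 0 to 5 using ∫_0^5 c·x^n dx = c·5^(n+1)/(n+1):
  ∫_0^5 u(x)^2 dx = ∫_0^5 (4*x^6 + 4*x^5 + 5*x^4 + 6*x^3 + 3*x^2 + 2*x + 1) dx. Term by term:
    ∫_0^5 4*x^6 dx = 312500/7;  ∫_0^5 4*x^5 dx = 31250/3;  ∫_0^5 5*x^4 dx = 3125;
    ∫_0^5 6*x^3 dx = 1875/2;  ∫_0^5 3*x^2 dx = 125;  ∫_0^5 2*x dx = 25;
    ∫_0^5 1 dx = 5.
  Sum: 312500/7 + 31250/3 + 3125 + 1875/2 + 125 + 25 + 5 = 2489635/42.
  ∫_0^5 u'(x)^2 dx = ∫_0^5 (36*x^4 + 24*x^3 + 16*x^2 + 4*x + 1) dx. Term by term:
    ∫_0^5 36*x^4 dx = 22500;  ∫_0^5 24*x^3 dx = 3750;  ∫_0^5 16*x^2 dx = 2000/3;
    ∫_0^5 4*x dx = 50;  ∫_0^5 1 dx = 5.
  Sum: 22500 + 3750 + 2000/3 + 50 + 5 = 80915/3.
Adding: ||u||_{H^1}^2 = 2489635/42 + 80915/3 = 3622445/42.


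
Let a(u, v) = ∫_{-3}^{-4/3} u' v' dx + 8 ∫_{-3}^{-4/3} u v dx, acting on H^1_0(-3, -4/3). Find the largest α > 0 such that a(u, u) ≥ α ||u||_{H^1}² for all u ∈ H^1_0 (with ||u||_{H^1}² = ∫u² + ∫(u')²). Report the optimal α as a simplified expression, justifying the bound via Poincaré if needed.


α = 1

Coercivity of a(·,·) on H^1_0(-3, -4/3) means a(u, u) ≥ α ||u||_{H^1}² for every u ∈ H^1_0.
The interval has length L = 5/3, and Poincaré/coercivity depend only on L. Here a(u, u) = ∫(u')² + (8)·∫u².
Here c = 8 ≥ 1, so a(u,u) = ∫(u')² + c∫u² ≥ ∫(u')² + ∫u² = ||u||_{H^1}², i.e. α = 1 works. No larger α is possible: a(u,u) ≥ α||u||_{H^1}² means (1−α)∫(u')² ≥ (α−c)∫u², and for the modes u_n = sin(nπ(x−x₀)/L) (x₀ the left endpoint) one has ∫u_n²/∫(u_n')² = (L/(nπ))² → 0, so a(u_n,u_n)/||u_n||_{H^1}² → 1. Hence the optimal constant is α = 1.
Therefore α = 1.


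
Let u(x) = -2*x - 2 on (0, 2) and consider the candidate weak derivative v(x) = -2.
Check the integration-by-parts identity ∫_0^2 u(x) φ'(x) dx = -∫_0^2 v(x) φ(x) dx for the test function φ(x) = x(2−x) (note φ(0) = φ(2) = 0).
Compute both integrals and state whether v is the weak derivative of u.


LHS = 8/3, RHS = 8/3. Yes, v = u' weakly.

u(x) = -2*x - 2, classical derivative u'(x) = -2.
φ(x) = x(2−x), so φ'(x) = 2 - 2*x.
Note φ(0) = φ(2) = 0, so the boundary term u·φ vanishes.
LHS = ∫_0^2 u(x) φ'(x) dx = ∫_0^2 (4*x^2 - 4) dx. Term by term:
  ∫_0^2 4*x^2 dx = 32/3;  ∫_0^2 -4 dx = -8.
Sum: 32/3 − 8 = 8/3.
So LHS = 8/3.
∫_0^2 v(x) φ(x) dx = ∫_0^2 (2*x^2 - 4*x) dx. Term by term:
  ∫_0^2 2*x^2 dx = 16/3;  ∫_0^2 -4*x dx = -8.
Sum: 16/3 − 8 = -8/3.
So RHS = -∫_0^2 v(x) φ(x) dx = 8/3.
LHS = RHS, so the identity holds for this test φ.
Moreover u is smooth here and v(x) = u'(x) = -2 pointwise, so the identity holds for every test function. Hence v is the weak derivative of u.


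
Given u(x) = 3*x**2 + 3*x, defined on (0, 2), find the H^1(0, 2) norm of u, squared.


||u||_{H^1}^2 = 1698/5

The H^1 norm (squared) on an interval (0, L) is
  ||u||_{H^1}^2 = ∫_0^L u(x)^2 dx + ∫_0^L u'(x)^2 dx.
Compute u'(x) = 6*x + 3.
Then u(x)^2 = 9*x**4 + 18*x**3 + 9*x**2 and u'(x)^2 = 36*x**2 + 36*x + 9.
Integrate each monomial from 0 to 2 using ∫_0^2 c·x^n dx = c·2^(n+1)/(n+1):
  ∫_0^2 u(x)^2 dx = ∫_0^2 (9*x^4 + 18*x^3 + 9*x^2) dx. Term by term:
    ∫_0^2 9*x^4 dx = 288/5;  ∫_0^2 18*x^3 dx = 72;  ∫_0^2 9*x^2 dx = 24.
  Sum: 288/5 + 72 + 24 = 768/5.
  ∫_0^2 u'(x)^2 dx = ∫_0^2 (36*x^2 + 36*x + 9) dx. Term by term:
    ∫_0^2 36*x^2 dx = 96;  ∫_0^2 36*x dx = 72;  ∫_0^2 9 dx = 18.
  Sum: 96 + 72 + 18 = 186.
Adding: ||u||_{H^1}^2 = 768/5 + 186 = 1698/5.


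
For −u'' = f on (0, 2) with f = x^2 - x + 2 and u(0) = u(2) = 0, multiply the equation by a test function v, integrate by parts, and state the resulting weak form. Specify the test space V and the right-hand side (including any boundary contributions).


V = H^1_0(0, 2) (so v(0) = v(2) = 0); weak form: ∫_0^2 u'v' dx = ∫_0^2 (x^2 - x + 2) v dx for all v ∈ V.

Multiply both sides by a test function v and integrate from 0 to 2:
  ∫_0^2 −u''(x) v(x) dx = ∫_0^2 f(x) v(x) dx.
Integrate the LHS by parts once:
  ∫_0^2 −u'' v dx = −[u'(x) v(x)]_0^2 + ∫_0^2 u'(x) v'(x) dx.
Thus ∫_0^2 u'(x) v'(x) dx = ∫_0^2 f(x) v(x) dx + [u'(x) v(x)]_0^2.
Choose V so that boundary terms are either known or forced to vanish.
u is Dirichlet: u(0) = u(2) = 0. Let V = H^1_0(0, 2); then v(0) = v(2) = 0, and [u' v]_0^2 = 0.
Weak formulation: find u (satisfying any essential BC) such that ∫_0^2 u'(x) v'(x) dx = ∫_0^2 f v dx for all v ∈ V.
Substituting f(x) = x^2 - x + 2, the right-hand side is ∫_0^2 (x^2 - x + 2) v dx.
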